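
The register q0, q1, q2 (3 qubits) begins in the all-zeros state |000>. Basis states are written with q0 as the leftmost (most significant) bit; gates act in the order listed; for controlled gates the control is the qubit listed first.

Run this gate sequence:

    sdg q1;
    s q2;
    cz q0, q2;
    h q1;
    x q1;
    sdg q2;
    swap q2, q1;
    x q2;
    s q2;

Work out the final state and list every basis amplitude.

After the circuit, the state carries amplitude sqrt(2)/2 on |000>, sqrt(2)*I/2 on |001>, and 0 on every other basis state.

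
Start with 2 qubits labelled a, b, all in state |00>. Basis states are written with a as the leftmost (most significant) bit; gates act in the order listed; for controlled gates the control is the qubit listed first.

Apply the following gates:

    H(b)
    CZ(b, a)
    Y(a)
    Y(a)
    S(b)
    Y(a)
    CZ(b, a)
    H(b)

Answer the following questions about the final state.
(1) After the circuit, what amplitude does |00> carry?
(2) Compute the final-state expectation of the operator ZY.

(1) The final state's coefficient on |00> equals 0.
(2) The observable ZY averages to -1.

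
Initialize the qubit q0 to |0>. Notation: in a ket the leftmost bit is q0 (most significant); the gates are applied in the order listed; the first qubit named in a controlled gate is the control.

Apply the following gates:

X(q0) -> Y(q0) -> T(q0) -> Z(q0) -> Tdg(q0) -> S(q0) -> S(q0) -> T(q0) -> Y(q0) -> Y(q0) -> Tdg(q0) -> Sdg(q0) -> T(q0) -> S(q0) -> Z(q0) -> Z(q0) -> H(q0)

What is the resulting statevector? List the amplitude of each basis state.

The final amplitudes are -sqrt(2)*I/2 on |0>, -sqrt(2)*I/2 on |1>. Key observation: gates 7-12 undo each other exactly, leaving only the rest of the circuit to track.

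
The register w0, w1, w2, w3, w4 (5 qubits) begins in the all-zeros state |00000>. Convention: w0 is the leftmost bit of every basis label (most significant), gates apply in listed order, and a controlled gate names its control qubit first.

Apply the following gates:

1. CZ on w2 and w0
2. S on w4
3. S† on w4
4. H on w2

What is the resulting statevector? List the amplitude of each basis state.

After the circuit, the state carries amplitude sqrt(2)/2 on |00000>, sqrt(2)/2 on |00100>, and 0 on every other basis state. Key observation: steps 2-3 multiply out to the identity, so the circuit reduces to the remaining gates.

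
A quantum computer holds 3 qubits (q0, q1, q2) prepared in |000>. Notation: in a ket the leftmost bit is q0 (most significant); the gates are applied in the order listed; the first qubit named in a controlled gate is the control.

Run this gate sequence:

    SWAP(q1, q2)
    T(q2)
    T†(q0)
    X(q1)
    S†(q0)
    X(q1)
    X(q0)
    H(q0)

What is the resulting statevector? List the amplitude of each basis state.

The final amplitudes are sqrt(2)/2 on |000>, -sqrt(2)/2 on |100>, and 0 on every other basis state.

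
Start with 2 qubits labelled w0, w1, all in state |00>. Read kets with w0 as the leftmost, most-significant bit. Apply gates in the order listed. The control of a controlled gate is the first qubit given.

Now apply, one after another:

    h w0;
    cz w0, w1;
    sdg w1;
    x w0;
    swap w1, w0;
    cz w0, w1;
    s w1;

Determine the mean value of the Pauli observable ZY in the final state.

In the final state, ZY has expectation 1.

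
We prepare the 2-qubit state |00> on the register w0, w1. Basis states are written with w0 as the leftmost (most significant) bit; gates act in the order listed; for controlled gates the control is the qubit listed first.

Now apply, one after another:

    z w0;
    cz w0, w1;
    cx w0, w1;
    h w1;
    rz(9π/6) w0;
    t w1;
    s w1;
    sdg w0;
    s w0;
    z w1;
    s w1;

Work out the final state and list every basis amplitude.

After the circuit, the state carries amplitude -sqrt(2)*exp(I*pi/4)/2 on |00>, -sqrt(2)*I/2 on |01>, 0 on |10>, 0 on |11>.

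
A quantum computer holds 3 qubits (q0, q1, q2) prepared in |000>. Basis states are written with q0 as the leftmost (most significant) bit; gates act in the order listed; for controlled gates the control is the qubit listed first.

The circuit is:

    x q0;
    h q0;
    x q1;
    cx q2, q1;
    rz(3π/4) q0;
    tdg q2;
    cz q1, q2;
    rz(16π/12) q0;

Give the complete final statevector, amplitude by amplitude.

The final amplitudes are sqrt(2)*exp(23*I*pi/24)/2 on |010>, sqrt(2)*exp(I*pi/24)/2 on |110>, and 0 on every other basis state.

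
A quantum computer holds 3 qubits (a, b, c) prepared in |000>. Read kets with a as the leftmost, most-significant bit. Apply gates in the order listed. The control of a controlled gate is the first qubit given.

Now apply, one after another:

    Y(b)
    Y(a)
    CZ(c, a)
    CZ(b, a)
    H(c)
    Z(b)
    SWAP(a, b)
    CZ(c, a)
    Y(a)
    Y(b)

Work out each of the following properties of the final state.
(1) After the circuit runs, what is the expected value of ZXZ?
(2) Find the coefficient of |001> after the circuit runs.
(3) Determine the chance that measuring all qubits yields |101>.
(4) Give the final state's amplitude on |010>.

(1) The observable ZXZ averages to 0.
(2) The final state's coefficient on |001> equals -sqrt(2)/2.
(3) The probability of measuring |101> is 0.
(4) The amplitude on |010> is 0.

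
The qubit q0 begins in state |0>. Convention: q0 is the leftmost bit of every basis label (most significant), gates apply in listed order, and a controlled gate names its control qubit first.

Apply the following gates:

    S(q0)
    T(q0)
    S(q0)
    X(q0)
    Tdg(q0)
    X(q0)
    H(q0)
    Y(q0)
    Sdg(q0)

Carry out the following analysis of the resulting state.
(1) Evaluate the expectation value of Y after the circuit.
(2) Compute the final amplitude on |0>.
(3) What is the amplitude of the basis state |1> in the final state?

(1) The expectation value of Y is 1.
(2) |0> carries amplitude -sqrt(2)*exp(I*pi/4)/2 in the final state.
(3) The final state's coefficient on |1> equals -sqrt(2)*exp(3*I*pi/4)/2.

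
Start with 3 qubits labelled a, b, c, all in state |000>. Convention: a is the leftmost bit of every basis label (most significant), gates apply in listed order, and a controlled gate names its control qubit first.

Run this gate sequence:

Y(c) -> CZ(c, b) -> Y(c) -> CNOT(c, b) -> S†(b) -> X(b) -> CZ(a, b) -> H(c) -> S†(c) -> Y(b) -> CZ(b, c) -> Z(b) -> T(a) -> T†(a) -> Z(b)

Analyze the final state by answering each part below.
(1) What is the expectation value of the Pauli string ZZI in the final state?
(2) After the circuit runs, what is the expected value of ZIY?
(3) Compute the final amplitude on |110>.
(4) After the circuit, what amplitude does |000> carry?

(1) The expectation value of ZZI is 1.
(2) The observable ZIY averages to -1.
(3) The final state's coefficient on |110> equals 0.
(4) The final state's coefficient on |000> equals -sqrt(2)*I/2.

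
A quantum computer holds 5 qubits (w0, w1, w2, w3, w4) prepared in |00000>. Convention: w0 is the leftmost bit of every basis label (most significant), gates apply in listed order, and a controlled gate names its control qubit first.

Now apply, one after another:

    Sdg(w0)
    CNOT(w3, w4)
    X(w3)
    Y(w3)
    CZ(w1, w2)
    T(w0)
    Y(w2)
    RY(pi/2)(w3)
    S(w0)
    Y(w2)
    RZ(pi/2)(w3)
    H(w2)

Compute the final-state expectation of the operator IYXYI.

The expectation value of IYXYI is 0.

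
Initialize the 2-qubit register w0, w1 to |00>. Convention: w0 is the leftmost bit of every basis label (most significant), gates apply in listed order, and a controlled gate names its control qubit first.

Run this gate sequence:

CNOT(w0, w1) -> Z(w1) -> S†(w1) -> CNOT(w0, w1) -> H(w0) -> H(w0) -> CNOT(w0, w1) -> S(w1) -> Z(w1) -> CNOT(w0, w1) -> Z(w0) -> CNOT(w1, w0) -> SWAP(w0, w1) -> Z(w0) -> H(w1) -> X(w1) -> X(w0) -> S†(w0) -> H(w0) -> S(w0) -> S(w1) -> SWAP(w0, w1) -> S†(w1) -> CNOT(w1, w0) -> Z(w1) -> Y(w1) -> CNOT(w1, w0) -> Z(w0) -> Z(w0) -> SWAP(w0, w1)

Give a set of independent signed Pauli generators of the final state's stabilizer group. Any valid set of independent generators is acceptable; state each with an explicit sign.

The stabilizer group can be generated by -XI, -IY, among other valid generating sets. Key observation: gates 2-9 undo each other exactly, leaving only the rest of the circuit to track.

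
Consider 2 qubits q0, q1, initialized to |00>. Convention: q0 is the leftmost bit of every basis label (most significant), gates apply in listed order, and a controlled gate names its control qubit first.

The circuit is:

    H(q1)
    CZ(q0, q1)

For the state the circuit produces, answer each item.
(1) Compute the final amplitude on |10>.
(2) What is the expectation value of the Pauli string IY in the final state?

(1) The final state's coefficient on |10> equals 0.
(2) The expectation value of IY is 0.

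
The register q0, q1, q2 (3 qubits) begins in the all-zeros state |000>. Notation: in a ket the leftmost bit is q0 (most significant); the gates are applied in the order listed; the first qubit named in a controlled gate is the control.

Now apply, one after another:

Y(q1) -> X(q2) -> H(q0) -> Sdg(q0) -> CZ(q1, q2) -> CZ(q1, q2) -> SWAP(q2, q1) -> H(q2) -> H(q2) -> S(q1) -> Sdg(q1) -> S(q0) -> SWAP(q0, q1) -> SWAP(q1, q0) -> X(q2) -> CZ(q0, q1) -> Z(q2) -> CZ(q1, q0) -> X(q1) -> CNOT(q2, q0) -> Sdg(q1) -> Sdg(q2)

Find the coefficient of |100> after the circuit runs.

The amplitude on |100> is sqrt(2)*I/2. Key observation: steps 8-9 multiply out to the identity, so the circuit reduces to the remaining gates.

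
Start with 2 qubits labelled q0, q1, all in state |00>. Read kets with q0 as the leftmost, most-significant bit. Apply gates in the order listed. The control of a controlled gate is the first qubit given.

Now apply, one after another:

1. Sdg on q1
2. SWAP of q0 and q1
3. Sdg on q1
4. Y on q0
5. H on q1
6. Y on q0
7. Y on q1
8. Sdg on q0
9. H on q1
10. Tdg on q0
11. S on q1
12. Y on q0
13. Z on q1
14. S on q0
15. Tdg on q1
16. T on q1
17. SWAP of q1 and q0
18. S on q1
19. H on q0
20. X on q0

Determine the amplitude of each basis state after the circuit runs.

The final amplitudes are 0 on |00>, -sqrt(2)*I/2 on |01>, 0 on |10>, sqrt(2)*I/2 on |11>.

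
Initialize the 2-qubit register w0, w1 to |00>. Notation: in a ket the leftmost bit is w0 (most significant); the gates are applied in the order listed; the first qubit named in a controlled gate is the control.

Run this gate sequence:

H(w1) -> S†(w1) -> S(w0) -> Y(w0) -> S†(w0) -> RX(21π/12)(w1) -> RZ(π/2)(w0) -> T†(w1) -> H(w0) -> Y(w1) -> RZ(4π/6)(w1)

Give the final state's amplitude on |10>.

The amplitude on |10> is (-sqrt(2 - sqrt(2)) + sqrt(sqrt(2) + 2))*exp(2*I*pi/3)/4.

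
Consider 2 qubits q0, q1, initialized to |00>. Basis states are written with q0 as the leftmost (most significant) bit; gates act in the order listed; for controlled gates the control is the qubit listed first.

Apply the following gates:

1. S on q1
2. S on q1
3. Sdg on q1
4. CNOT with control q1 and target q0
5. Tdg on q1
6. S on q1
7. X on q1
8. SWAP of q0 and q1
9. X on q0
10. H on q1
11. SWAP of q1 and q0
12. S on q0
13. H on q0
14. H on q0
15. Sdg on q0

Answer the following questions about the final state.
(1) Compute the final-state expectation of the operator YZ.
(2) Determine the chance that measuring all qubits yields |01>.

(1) The expectation value of YZ is 0.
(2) A full measurement returns |01> with probability 0.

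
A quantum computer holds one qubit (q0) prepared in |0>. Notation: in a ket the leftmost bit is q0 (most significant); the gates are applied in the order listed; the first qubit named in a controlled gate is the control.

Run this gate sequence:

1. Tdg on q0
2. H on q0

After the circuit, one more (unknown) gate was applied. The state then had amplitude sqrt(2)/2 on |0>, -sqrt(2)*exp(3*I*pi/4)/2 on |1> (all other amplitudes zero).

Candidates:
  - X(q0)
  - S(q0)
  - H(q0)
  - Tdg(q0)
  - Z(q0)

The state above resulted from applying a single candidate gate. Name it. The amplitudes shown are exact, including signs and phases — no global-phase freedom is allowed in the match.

It was Tdg(q0) that produced the state shown.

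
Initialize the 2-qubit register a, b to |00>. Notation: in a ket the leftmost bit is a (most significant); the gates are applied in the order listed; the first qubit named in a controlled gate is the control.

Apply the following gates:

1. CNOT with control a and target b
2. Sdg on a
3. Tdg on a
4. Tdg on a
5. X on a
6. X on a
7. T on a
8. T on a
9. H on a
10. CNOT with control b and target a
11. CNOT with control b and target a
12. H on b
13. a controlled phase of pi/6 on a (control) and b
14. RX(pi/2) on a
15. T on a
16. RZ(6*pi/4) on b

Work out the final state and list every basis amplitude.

The resulting statevector has amplitude -1/2 on |00>, sqrt(2)*(1 + exp(-I*pi/3))*exp(3*I*pi/4)/4 on |01>, sqrt(2)*(-1 - I)/4 on |10>, sqrt(2)*(-exp(I*pi/6) + I)/4 on |11>.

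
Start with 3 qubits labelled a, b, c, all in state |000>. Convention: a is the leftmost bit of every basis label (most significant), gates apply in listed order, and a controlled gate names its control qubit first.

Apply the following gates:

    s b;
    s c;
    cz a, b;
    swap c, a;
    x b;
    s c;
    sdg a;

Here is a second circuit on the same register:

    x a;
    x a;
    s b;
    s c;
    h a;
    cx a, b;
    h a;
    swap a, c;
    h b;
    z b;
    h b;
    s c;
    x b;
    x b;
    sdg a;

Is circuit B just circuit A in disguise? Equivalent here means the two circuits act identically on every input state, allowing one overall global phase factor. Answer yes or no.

No: there is an input state on which the two circuits produce genuinely different outputs (not merely differing by a phase).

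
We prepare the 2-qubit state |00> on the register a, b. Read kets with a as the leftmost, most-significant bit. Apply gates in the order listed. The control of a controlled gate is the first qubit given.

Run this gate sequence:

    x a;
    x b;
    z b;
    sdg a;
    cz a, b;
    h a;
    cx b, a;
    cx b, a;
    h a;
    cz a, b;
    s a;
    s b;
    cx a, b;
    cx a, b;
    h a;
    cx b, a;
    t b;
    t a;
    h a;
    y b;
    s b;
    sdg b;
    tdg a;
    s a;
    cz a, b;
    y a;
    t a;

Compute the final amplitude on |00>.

|00> carries amplitude 1/2 + exp(I*pi/4)/2 in the final state. Key observation: steps 4-11 multiply out to the identity, so the circuit reduces to the remaining gates.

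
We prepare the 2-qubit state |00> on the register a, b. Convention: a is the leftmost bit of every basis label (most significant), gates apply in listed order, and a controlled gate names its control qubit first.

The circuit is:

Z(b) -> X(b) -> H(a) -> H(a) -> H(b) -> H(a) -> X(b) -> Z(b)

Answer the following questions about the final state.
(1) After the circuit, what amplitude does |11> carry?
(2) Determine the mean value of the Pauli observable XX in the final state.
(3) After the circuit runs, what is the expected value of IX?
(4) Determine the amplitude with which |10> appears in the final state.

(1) The amplitude on |11> is -1/2.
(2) In the final state, XX has expectation 1.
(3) The expectation value of IX is 1.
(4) The final state's coefficient on |10> equals -1/2.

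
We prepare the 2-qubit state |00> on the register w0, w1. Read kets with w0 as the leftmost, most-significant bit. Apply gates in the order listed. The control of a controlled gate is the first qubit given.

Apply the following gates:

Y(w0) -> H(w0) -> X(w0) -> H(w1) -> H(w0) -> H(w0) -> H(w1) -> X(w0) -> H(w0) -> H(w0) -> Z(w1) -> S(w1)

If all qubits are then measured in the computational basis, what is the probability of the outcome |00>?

Outcome |00> occurs with probability 1/2. Key observation: the block from step 2 through step 9 cancels to the identity and can be dropped.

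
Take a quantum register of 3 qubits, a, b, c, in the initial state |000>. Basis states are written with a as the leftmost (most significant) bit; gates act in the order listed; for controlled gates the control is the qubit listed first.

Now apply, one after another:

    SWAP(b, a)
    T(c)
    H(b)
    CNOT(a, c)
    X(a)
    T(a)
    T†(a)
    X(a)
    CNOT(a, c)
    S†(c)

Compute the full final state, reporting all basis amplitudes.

The final amplitudes are sqrt(2)/2 on |000>, sqrt(2)/2 on |010>, and 0 on every other basis state. Key observation: steps 4-9 multiply out to the identity, so the circuit reduces to the remaining gates.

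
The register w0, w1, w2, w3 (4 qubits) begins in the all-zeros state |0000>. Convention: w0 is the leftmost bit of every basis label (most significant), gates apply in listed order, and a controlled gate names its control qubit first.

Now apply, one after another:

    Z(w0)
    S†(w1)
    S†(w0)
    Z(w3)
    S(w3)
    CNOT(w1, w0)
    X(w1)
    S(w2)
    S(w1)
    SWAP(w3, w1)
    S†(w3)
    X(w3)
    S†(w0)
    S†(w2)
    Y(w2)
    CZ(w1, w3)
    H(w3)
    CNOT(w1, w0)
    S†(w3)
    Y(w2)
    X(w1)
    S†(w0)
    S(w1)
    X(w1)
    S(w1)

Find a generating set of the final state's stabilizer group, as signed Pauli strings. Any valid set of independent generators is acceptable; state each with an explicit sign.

The stabilizer group can be generated by -IIIY, +ZIII, +IZII, +IIZI, among other valid generating sets.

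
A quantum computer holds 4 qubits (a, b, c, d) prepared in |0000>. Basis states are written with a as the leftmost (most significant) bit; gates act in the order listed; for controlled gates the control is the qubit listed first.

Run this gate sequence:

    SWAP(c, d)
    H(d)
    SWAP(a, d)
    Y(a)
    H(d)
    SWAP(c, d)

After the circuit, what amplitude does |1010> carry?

The final state's coefficient on |1010> equals I/2.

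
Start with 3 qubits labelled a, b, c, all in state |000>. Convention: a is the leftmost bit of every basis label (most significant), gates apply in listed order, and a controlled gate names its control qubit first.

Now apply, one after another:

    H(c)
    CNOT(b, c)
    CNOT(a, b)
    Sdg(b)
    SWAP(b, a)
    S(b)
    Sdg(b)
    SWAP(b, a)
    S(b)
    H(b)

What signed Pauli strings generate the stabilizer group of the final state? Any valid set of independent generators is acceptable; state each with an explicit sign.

The final state is stabilized by the group generated by +IXI, +IIX, +ZII; other independent generating sets are equally valid. Key observation: gates 4-9 undo each other exactly, leaving only the rest of the circuit to track.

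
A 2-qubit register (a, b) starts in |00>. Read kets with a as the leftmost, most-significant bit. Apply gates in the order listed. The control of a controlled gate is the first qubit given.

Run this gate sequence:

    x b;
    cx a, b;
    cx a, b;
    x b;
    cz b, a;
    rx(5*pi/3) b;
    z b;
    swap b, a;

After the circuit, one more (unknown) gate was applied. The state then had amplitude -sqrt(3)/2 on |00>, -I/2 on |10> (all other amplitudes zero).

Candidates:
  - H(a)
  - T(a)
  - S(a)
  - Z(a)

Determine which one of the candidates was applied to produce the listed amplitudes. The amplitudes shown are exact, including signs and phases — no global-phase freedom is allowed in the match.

It was Z(a) that produced the state shown. Key observation: the block from step 1 through step 4 cancels to the identity and can be dropped.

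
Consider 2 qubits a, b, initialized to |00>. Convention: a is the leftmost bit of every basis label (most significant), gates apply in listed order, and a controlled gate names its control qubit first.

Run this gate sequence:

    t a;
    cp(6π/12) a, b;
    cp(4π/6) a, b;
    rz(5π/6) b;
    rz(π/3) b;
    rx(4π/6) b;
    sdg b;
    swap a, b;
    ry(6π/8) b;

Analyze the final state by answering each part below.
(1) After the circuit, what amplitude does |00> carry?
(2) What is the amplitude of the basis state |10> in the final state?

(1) The amplitude on |00> is -sqrt(2 - sqrt(2))*exp(5*I*pi/12)/4.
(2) |10> carries amplitude sqrt(6 - 3*sqrt(2))*exp(5*I*pi/12)/4 in the final state.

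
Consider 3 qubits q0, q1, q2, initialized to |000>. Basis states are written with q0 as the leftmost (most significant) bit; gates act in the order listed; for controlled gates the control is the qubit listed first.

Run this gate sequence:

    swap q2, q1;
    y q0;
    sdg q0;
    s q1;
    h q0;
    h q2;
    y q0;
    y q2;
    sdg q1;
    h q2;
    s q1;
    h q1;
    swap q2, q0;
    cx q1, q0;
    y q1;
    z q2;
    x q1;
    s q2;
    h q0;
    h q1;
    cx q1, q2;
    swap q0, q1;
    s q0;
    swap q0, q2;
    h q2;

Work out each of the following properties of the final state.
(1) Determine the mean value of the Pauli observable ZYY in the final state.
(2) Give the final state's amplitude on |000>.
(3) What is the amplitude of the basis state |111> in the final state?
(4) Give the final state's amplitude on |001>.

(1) In the final state, ZYY has expectation 1.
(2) The amplitude on |000> is sqrt(2)*I/4.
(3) The amplitude on |111> is -sqrt(2)/4.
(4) The final state's coefficient on |001> equals -sqrt(2)*I/4.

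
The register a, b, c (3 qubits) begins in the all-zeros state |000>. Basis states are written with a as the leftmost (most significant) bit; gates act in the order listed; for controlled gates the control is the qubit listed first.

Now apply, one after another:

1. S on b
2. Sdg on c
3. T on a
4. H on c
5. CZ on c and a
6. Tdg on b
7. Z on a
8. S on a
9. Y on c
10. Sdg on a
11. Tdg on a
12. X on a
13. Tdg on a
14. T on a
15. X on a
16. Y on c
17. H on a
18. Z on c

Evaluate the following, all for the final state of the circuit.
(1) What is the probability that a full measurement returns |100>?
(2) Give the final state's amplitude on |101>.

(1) Outcome |100> occurs with probability 1/4. Key observation: gates 12-15 undo each other exactly, leaving only the rest of the circuit to track.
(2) The amplitude on |101> is -1/2.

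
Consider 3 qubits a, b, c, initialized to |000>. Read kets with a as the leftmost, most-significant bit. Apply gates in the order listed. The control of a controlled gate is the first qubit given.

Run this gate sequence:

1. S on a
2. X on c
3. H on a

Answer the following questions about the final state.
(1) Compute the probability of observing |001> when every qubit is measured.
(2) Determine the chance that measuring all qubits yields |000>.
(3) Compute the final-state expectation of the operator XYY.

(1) The probability of measuring |001> is 1/2.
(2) A full measurement returns |000> with probability 0.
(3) The observable XYY averages to 0.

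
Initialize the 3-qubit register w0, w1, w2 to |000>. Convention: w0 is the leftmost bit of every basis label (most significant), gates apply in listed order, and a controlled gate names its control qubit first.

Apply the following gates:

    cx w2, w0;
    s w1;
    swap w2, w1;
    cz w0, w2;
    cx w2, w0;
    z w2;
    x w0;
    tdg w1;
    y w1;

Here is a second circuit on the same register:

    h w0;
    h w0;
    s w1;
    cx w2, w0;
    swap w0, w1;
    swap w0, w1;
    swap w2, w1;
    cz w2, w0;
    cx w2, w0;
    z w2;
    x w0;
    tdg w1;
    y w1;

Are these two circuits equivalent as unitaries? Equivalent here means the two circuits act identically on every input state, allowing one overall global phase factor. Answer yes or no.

Yes: on every input state the two circuits agree up to one overall phase factor.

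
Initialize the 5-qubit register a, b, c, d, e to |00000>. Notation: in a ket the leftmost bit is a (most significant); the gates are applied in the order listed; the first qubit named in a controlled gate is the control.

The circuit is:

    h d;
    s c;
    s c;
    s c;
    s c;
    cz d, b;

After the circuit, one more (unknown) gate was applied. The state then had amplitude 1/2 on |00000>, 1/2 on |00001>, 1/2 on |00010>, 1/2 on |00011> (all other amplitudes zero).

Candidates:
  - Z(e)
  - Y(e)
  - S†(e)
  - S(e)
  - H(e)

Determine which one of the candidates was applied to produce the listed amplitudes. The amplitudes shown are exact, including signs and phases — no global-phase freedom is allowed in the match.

It was H(e) that produced the state shown. Key observation: steps 2-5 multiply out to the identity, so the circuit reduces to the remaining gates.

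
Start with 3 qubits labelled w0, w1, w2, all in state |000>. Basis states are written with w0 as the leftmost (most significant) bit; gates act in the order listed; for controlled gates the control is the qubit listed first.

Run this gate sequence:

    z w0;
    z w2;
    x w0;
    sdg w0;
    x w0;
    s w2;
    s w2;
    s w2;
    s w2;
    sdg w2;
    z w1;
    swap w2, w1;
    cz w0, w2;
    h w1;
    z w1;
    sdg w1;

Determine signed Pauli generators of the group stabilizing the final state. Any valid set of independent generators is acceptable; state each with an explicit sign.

The final state is stabilized by the group generated by +IYI, +ZII, +IIZ; other independent generating sets are equally valid. Key observation: steps 6-9 multiply out to the identity, so the circuit reduces to the remaining gates.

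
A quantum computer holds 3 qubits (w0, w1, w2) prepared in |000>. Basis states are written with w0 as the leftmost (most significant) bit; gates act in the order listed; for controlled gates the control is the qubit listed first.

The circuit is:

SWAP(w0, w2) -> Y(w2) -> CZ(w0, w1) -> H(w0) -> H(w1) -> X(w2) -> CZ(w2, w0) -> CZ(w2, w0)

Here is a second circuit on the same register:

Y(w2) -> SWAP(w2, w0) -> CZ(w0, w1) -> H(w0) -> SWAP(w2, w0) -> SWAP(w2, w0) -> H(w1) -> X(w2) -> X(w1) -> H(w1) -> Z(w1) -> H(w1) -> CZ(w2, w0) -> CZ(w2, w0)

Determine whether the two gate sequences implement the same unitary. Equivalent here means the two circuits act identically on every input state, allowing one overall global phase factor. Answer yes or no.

No, they are not equivalent — no single phase factor reconciles the two unitaries.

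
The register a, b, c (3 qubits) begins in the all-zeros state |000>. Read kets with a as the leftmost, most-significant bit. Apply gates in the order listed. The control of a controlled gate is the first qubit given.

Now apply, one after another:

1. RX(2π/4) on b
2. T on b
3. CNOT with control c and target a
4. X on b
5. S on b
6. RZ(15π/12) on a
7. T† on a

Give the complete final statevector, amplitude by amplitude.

After the circuit, the state carries amplitude -sqrt(2)*exp(I*pi/8)/2 on |000>, -sqrt(2)*exp(7*I*pi/8)/2 on |010>, and 0 on every other basis state.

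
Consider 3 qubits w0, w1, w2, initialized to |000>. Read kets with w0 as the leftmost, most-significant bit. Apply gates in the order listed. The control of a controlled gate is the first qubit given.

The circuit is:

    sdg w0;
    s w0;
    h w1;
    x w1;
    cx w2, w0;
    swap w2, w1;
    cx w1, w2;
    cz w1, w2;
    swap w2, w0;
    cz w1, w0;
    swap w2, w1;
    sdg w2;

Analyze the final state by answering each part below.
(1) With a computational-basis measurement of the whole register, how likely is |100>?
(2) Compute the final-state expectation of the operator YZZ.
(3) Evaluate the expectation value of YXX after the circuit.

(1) A full measurement returns |100> with probability 1/2.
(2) In the final state, YZZ has expectation 0.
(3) The observable YXX averages to 0.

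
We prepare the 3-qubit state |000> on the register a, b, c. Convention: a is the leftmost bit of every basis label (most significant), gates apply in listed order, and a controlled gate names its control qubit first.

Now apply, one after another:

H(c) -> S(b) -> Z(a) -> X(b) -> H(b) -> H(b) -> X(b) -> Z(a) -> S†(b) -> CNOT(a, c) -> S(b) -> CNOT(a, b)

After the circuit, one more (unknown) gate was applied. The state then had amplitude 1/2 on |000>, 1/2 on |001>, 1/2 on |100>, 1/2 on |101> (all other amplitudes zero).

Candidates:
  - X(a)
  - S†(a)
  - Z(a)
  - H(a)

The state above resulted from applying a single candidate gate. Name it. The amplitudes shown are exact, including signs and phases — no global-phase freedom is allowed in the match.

It was H(a) that produced the state shown. Key observation: gates 2-9 undo each other exactly, leaving only the rest of the circuit to track.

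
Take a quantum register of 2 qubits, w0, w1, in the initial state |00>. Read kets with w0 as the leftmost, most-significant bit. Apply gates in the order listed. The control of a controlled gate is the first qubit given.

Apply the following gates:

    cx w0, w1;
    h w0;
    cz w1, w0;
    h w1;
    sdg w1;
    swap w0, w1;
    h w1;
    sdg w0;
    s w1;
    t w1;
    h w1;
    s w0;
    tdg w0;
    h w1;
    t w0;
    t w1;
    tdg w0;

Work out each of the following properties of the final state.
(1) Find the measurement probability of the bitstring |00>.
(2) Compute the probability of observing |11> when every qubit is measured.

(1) The probability of measuring |00> is 1/2.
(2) Outcome |11> occurs with probability 0.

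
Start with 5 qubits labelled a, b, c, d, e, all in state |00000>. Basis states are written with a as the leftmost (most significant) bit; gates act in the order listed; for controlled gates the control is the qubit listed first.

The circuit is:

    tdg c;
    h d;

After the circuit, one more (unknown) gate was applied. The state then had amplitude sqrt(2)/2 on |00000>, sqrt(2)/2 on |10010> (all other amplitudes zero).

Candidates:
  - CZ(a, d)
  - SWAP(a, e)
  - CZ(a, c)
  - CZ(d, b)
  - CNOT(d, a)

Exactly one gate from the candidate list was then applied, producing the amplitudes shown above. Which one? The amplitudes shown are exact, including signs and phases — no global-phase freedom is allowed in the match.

The applied gate was CNOT(d, a).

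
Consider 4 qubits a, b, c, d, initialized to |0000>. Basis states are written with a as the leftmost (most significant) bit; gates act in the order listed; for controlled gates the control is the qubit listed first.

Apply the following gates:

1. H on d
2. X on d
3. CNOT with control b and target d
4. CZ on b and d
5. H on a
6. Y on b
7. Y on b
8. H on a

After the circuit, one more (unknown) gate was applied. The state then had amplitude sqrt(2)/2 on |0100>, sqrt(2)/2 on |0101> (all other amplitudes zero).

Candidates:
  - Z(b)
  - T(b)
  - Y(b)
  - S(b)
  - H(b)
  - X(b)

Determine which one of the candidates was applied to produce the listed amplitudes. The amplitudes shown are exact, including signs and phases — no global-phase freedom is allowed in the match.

The unique candidate consistent with the amplitudes is X(b). Key observation: steps 5-8 multiply out to the identity, so the circuit reduces to the remaining gates.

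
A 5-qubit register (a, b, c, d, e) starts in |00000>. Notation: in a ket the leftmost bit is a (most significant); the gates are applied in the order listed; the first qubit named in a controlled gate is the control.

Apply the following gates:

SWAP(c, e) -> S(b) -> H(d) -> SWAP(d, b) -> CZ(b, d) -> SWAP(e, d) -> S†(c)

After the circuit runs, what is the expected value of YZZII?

The expectation value of YZZII is 0.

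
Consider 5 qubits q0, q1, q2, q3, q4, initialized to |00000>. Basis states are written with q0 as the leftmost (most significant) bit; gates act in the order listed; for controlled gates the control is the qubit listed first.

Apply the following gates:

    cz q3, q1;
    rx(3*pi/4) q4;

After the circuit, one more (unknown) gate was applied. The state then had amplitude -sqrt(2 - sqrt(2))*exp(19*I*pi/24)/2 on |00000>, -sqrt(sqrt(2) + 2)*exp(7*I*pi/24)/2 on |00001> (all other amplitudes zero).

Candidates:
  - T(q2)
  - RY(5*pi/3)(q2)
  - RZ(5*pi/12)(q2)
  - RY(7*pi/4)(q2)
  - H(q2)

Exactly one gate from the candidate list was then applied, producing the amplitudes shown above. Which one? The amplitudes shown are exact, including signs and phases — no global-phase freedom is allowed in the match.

The applied gate was RZ(5*pi/12)(q2).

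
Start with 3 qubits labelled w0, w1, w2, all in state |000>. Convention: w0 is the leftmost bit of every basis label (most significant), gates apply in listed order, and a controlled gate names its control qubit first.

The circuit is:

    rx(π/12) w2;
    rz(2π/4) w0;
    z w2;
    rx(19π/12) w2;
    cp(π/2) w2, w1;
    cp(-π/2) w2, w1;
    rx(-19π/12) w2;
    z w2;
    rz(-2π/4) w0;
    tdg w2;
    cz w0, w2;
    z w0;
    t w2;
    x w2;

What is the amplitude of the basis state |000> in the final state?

The final state's coefficient on |000> equals -I*sqrt(sqrt(2) + 2)/4 + I*sqrt(6 - 3*sqrt(2))/4. Key observation: gates 2-9 undo each other exactly, leaving only the rest of the circuit to track.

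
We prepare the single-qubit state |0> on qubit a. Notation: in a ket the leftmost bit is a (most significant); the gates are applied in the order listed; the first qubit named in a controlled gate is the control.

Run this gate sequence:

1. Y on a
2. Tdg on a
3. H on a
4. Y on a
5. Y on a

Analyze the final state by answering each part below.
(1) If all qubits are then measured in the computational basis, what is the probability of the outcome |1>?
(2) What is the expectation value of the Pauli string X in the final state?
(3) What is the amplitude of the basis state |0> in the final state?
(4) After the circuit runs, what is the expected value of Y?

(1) The probability of measuring |1> is 1/2.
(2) The observable X averages to -1.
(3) The final state's coefficient on |0> equals sqrt(2)*exp(I*pi/4)/2.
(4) The observable Y averages to 0.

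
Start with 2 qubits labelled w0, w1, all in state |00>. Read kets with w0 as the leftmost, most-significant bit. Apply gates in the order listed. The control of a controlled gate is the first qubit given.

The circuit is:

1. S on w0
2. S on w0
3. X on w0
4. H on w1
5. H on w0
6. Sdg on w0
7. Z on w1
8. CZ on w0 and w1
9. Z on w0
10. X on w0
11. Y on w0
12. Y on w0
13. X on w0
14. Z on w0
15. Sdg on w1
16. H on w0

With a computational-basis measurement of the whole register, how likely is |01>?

A full measurement returns |01> with probability 1/4. Key observation: steps 9-14 multiply out to the identity, so the circuit reduces to the remaining gates.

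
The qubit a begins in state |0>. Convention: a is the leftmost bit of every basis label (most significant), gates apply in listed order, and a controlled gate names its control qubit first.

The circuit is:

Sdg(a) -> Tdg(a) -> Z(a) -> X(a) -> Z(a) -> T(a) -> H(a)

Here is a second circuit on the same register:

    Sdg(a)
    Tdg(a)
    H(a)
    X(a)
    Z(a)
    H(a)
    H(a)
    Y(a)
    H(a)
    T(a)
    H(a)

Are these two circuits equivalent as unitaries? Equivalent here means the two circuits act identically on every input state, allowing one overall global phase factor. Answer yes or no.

No — the two circuits implement different unitaries, even allowing a global phase.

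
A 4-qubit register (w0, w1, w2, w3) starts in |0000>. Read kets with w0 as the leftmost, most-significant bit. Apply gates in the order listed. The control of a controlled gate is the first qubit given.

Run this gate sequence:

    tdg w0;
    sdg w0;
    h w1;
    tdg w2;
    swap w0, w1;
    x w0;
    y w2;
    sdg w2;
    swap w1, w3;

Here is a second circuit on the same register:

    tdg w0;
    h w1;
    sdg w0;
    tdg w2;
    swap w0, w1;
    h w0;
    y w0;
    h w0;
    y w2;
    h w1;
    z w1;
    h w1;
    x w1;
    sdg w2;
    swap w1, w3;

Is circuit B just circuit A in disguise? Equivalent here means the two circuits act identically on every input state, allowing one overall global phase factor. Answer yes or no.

No: there is an input state on which the two circuits produce genuinely different outputs (not merely differing by a phase).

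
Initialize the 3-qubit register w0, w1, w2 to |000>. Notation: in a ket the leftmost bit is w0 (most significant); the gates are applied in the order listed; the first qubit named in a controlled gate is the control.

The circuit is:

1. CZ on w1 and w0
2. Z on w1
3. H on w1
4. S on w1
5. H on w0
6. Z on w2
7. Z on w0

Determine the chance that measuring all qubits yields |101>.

Outcome |101> occurs with probability 0.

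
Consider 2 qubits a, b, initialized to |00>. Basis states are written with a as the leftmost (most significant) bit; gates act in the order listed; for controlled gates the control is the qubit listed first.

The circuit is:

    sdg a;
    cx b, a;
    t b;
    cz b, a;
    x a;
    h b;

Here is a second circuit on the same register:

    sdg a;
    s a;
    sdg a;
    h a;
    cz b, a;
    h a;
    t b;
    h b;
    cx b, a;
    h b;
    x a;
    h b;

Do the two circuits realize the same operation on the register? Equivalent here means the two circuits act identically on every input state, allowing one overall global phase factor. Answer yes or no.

No, they are not equivalent — no single phase factor reconciles the two unitaries.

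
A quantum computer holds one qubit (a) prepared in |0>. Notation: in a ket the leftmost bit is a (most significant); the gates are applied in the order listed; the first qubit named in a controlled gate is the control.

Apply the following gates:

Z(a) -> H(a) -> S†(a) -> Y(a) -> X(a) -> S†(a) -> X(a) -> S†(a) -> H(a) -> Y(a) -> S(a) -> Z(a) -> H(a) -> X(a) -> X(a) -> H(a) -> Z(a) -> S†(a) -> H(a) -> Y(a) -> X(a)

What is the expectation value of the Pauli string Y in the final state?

In the final state, Y has expectation 1. Key observation: gates 12-17 undo each other exactly, leaving only the rest of the circuit to track.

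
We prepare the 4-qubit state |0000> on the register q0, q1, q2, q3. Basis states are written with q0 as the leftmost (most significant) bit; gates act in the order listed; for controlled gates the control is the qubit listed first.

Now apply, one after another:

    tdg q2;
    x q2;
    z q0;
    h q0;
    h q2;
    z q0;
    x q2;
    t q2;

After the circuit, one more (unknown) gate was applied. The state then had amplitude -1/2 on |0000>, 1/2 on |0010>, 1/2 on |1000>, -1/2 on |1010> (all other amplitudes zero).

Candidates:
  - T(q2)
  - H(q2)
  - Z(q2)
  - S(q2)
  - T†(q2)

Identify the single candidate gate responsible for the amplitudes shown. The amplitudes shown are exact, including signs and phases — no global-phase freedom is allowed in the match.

It was T†(q2) that produced the state shown.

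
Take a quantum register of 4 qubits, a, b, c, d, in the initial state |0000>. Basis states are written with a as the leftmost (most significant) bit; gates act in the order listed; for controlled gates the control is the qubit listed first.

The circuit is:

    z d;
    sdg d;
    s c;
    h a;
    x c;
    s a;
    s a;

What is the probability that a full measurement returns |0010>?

The probability of measuring |0010> is 1/2.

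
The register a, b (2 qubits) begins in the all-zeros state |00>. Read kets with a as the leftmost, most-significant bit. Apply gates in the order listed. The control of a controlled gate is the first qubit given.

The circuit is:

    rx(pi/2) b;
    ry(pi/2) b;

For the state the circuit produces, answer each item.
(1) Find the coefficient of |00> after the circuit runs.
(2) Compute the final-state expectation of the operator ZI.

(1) The amplitude on |00> is 1/2 + I/2.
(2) In the final state, ZI has expectation 1.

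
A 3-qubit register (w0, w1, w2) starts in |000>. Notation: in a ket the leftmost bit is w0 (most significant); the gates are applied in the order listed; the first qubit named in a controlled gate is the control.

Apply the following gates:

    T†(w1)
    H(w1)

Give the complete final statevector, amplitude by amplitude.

The final amplitudes are sqrt(2)/2 on |000>, sqrt(2)/2 on |010>, and 0 on every other basis state.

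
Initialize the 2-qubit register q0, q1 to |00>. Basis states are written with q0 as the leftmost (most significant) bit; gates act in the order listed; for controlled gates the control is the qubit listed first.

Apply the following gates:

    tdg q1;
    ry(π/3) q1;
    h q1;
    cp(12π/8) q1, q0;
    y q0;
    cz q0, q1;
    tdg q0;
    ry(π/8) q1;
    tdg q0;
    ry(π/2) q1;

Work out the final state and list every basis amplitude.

After the circuit, the state carries amplitude 0 on |00>, 0 on |01>, sin(13*pi/48) on |10>, sin(11*pi/48) on |11>.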